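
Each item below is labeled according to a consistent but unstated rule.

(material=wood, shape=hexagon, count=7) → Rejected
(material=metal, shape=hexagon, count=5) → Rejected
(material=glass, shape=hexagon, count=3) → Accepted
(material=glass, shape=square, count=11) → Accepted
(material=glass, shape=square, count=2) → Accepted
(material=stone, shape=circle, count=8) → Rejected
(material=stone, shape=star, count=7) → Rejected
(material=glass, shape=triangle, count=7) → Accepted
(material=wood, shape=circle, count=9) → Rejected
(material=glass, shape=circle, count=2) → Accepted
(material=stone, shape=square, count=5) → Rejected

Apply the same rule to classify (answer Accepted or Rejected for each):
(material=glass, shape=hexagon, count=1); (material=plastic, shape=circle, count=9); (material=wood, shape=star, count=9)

Accepted, Rejected, Rejected

The pattern is that an item is 'Accepted' exactly when: material is glass.
(material=glass, shape=hexagon, count=1) → material is glass → Accepted. (material=plastic, shape=circle, count=9) → material is plastic → Rejected. (material=wood, shape=star, count=9) → material is wood → Rejected.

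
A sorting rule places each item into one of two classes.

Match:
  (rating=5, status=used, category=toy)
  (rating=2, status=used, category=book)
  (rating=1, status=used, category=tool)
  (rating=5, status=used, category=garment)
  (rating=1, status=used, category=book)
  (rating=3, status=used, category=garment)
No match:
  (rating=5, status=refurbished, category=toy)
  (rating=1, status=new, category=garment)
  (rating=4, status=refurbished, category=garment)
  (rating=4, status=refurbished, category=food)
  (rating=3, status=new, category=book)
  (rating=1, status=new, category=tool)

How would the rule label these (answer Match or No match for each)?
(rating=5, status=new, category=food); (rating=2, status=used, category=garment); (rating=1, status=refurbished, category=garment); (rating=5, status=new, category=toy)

No match, Match, No match, No match

A rule that fits every label: status is used — true of each 'Match' example, false of each 'No match' one.
No match: (rating=5, status=new, category=food), since status is new.
Match: (rating=2, status=used, category=garment), since status is used.
No match: (rating=1, status=refurbished, category=garment), since status is refurbished.
No match: (rating=5, status=new, category=toy), since status is new.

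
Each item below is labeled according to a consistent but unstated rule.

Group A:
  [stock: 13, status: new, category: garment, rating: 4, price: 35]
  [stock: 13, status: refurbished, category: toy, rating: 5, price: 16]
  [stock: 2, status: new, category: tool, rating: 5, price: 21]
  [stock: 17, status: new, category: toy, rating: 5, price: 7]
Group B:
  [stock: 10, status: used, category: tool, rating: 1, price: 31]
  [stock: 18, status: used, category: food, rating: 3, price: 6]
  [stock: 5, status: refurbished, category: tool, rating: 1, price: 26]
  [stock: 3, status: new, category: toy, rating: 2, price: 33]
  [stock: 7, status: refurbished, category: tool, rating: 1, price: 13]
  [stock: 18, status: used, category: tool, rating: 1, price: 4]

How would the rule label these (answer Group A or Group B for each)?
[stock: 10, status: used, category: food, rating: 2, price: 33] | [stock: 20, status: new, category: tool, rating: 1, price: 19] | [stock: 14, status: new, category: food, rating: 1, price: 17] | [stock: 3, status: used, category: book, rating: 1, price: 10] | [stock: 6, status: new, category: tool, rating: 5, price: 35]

The distinguishing property — rating ≥ 4 — holds for all the 'Group A' cases and none of the 'Group B' cases.
[stock: 10, status: used, category: food, rating: 2, price: 33]: rating = 2 — doesn't qualify, so Group B. [stock: 20, status: new, category: tool, rating: 1, price: 19]: rating = 1 — doesn't qualify, so Group B. [stock: 14, status: new, category: food, rating: 1, price: 17]: rating = 1 — doesn't qualify, so Group B. [stock: 3, status: used, category: book, rating: 1, price: 10]: rating = 1 — doesn't qualify, so Group B. [stock: 6, status: new, category: tool, rating: 5, price: 35]: rating = 5 — fits, so Group A.

Group B, Group B, Group B, Group B, Group A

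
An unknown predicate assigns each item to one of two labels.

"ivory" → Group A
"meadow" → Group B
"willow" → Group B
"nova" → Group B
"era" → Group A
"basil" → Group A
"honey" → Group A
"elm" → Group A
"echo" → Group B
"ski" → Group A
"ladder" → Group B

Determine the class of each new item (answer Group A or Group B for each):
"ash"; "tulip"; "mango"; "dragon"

The classifier is using: odd length.
"ash": Group A (length 3).
"tulip": Group A (length 5).
"mango": Group A (length 5).
"dragon": Group B (length 6).

Group A, Group A, Group A, Group B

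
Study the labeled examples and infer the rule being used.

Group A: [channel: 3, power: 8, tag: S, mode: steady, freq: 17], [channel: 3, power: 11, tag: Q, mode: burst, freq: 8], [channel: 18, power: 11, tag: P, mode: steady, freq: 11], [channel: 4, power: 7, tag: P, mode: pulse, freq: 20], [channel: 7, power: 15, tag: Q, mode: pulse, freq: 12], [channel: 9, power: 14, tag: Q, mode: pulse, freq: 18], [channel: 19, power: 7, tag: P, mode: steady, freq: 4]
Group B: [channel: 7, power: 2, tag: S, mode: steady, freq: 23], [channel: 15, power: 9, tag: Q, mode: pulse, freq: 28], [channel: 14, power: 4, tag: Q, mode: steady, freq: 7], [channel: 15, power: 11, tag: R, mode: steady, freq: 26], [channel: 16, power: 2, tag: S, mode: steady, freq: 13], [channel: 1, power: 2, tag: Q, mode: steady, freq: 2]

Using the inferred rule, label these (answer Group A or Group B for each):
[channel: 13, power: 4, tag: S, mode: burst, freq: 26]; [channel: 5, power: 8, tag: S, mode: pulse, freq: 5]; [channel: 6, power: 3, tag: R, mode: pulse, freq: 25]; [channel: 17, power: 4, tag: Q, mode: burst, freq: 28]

Group B, Group A, Group B, Group B

Every 'Group A' example satisfies: power ≥ 7 AND freq ≤ 20. None of the 'Group B' examples do.
[channel: 13, power: 4, tag: S, mode: burst, freq: 26]: power = 4, freq = 26, doesn't match → Group B. [channel: 5, power: 8, tag: S, mode: pulse, freq: 5]: power = 8, freq = 5, checks out → Group A. [channel: 6, power: 3, tag: R, mode: pulse, freq: 25]: power = 3, freq = 25, doesn't match → Group B. [channel: 17, power: 4, tag: Q, mode: burst, freq: 28]: power = 4, freq = 28, doesn't match → Group B.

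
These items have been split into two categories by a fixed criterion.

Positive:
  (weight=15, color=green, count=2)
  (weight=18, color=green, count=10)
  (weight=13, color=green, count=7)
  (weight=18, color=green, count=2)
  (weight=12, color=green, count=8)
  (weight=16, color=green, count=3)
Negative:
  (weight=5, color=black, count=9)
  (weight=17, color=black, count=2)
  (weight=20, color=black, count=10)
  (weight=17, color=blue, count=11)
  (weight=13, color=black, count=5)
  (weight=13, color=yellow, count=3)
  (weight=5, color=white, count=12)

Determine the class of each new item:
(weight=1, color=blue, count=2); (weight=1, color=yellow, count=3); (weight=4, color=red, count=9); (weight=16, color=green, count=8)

The distinguishing property — color is green — holds for all the 'Positive' cases and none of the 'Negative' cases.
(weight=1, color=blue, count=2) → color is blue → Negative.
(weight=1, color=yellow, count=3) → color is yellow → Negative.
(weight=4, color=red, count=9) → color is red → Negative.
(weight=16, color=green, count=8) → color is green → Positive.

Negative, Negative, Negative, Positive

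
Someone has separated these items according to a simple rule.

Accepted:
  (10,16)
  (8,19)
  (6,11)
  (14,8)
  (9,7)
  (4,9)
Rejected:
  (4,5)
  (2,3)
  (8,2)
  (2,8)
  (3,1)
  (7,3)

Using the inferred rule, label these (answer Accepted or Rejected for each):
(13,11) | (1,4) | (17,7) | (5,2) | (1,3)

Accepted, Rejected, Accepted, Rejected, Rejected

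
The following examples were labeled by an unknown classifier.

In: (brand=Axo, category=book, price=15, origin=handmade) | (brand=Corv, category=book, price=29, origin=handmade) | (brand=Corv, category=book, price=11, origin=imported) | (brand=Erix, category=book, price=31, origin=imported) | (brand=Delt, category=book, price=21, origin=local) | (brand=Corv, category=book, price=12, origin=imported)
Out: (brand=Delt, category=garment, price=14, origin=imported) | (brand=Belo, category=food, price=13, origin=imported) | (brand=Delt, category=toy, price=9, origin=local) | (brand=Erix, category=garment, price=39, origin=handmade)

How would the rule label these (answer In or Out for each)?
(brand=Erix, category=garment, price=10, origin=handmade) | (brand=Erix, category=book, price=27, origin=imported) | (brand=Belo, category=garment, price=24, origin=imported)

The rule appears to be: category is book.
(brand=Erix, category=garment, price=10, origin=handmade): Out (category is garment).
(brand=Erix, category=book, price=27, origin=imported): In (category is book).
(brand=Belo, category=garment, price=24, origin=imported): Out (category is garment).

Out, In, Out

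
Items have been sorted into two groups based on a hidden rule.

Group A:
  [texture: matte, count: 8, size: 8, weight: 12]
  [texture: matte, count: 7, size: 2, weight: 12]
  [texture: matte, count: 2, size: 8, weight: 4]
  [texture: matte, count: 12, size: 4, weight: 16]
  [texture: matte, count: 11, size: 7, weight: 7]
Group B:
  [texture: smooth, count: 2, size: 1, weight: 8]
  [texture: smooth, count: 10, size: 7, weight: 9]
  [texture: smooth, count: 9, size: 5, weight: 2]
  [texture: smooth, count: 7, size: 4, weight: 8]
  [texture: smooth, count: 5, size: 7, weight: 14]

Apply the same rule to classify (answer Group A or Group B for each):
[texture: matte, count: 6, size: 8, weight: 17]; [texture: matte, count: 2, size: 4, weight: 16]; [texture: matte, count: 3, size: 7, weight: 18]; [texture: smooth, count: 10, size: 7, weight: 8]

Group A, Group A, Group A, Group B

Every 'Group A' example satisfies: texture is matte. None of the 'Group B' examples do.
[texture: matte, count: 6, size: 8, weight: 17] → texture is matte → Group A. [texture: matte, count: 2, size: 4, weight: 16] → texture is matte → Group A. [texture: matte, count: 3, size: 7, weight: 18] → texture is matte → Group A. [texture: smooth, count: 10, size: 7, weight: 8] → texture is smooth → Group B.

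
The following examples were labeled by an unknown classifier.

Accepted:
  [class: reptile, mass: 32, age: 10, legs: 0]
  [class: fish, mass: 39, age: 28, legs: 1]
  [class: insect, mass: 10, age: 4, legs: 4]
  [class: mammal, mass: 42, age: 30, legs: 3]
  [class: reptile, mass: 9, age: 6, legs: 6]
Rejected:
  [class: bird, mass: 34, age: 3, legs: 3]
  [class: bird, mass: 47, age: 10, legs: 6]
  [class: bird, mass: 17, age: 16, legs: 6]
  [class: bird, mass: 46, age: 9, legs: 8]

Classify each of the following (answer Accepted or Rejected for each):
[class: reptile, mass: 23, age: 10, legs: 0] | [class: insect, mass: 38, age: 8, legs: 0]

Accepted, Accepted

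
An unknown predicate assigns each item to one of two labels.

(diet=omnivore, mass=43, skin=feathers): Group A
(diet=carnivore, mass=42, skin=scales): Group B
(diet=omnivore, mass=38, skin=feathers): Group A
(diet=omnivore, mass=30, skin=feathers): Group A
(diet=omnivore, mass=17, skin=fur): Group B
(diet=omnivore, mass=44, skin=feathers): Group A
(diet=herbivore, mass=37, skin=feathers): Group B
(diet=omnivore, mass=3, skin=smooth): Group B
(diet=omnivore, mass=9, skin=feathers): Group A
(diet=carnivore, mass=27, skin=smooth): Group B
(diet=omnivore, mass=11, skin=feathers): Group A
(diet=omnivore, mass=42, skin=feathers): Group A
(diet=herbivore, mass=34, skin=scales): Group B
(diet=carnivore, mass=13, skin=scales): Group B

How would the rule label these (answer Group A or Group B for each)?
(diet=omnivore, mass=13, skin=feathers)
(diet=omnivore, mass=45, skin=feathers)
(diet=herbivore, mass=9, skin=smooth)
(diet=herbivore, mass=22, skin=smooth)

The pattern is that an item is 'Group A' exactly when: skin is feathers AND diet is omnivore.
(diet=omnivore, mass=13, skin=feathers) — skin is feathers, diet is omnivore, hence Group A. (diet=omnivore, mass=45, skin=feathers) — skin is feathers, diet is omnivore, hence Group A. (diet=herbivore, mass=9, skin=smooth) — skin is smooth, diet is herbivore, hence Group B. (diet=herbivore, mass=22, skin=smooth) — skin is smooth, diet is herbivore, hence Group B.

Group A, Group A, Group B, Group B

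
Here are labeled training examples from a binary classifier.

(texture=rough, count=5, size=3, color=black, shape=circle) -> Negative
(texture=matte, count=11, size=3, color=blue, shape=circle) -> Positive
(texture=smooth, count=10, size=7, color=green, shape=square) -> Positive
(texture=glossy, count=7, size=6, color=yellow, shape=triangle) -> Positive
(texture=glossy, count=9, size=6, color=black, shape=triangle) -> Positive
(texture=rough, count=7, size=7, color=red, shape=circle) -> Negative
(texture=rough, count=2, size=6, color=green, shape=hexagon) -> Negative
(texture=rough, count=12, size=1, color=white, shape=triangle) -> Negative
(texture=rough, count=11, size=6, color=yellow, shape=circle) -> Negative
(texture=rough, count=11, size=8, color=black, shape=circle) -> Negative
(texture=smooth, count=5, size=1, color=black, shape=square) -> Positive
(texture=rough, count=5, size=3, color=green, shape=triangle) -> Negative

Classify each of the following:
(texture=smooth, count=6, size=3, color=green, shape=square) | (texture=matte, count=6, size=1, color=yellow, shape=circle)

Positive, Positive

Looking at the examples, the only property every 'Positive' case has and every 'Negative' case lacks is: texture is not rough.
Positive: (texture=smooth, count=6, size=3, color=green, shape=square), since texture is smooth. Positive: (texture=matte, count=6, size=1, color=yellow, shape=circle), since texture is matte.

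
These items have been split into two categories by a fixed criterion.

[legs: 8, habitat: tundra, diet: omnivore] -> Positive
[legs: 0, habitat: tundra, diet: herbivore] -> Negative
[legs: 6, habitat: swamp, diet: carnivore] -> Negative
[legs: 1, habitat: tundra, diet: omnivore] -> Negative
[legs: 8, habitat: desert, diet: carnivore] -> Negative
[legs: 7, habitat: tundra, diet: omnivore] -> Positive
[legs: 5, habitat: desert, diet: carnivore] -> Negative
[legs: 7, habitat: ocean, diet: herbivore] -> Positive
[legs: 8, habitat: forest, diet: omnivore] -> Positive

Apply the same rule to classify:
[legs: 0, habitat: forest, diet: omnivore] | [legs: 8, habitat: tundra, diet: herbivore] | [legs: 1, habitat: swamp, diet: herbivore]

The classifier is using: diet is not carnivore AND legs ≥ 5.
Negative: [legs: 0, habitat: forest, diet: omnivore], since diet is omnivore, legs = 0.
Positive: [legs: 8, habitat: tundra, diet: herbivore], since diet is herbivore, legs = 8.
Negative: [legs: 1, habitat: swamp, diet: herbivore], since diet is herbivore, legs = 1.

Negative, Positive, Negative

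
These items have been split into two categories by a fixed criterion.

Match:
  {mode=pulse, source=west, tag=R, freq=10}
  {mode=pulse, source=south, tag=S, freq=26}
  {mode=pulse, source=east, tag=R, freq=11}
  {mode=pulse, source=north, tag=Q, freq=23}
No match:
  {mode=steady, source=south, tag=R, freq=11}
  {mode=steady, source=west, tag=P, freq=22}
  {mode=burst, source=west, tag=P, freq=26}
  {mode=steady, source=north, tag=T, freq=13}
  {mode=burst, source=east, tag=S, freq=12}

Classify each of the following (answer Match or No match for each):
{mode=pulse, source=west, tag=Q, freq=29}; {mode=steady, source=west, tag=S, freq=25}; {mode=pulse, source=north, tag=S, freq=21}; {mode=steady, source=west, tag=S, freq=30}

A rule that fits every label: mode is pulse — true of each 'Match' example, false of each 'No match' one.

Match, No match, Match, No match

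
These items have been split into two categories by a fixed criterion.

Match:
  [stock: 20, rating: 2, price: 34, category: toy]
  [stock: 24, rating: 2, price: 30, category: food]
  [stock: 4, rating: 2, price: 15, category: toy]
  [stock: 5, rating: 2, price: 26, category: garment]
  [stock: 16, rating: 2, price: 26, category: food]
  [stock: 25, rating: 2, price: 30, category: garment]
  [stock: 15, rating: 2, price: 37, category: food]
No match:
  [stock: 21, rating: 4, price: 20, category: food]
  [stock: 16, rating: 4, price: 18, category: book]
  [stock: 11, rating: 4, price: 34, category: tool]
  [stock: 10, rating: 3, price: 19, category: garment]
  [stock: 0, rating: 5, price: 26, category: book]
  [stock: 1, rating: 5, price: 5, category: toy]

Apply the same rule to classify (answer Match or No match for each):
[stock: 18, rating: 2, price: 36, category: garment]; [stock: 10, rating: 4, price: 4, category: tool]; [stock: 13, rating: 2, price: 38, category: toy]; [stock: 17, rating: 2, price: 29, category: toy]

Rule: rating = 2. This holds for each 'Match' example and fails for each 'No match' one.
[stock: 18, rating: 2, price: 36, category: garment]: rating = 2, qualifies → Match.
[stock: 10, rating: 4, price: 4, category: tool]: rating = 4, fails this test → No match.
[stock: 13, rating: 2, price: 38, category: toy]: rating = 2, qualifies → Match.
[stock: 17, rating: 2, price: 29, category: toy]: rating = 2, qualifies → Match.

Match, No match, Match, Match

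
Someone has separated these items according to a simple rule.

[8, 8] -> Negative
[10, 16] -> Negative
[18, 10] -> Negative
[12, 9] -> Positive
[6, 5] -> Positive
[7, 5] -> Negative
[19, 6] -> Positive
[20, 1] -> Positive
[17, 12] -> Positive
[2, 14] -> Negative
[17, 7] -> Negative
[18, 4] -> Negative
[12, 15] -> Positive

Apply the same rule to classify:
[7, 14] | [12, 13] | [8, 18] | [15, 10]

Positive, Positive, Negative, Positive

The classifier is using: sum is odd.
[7, 14] → 7+14 = 21 → Positive. [12, 13] → 12+13 = 25 → Positive. [8, 18] → 8+18 = 26 → Negative. [15, 10] → 15+10 = 25 → Positive.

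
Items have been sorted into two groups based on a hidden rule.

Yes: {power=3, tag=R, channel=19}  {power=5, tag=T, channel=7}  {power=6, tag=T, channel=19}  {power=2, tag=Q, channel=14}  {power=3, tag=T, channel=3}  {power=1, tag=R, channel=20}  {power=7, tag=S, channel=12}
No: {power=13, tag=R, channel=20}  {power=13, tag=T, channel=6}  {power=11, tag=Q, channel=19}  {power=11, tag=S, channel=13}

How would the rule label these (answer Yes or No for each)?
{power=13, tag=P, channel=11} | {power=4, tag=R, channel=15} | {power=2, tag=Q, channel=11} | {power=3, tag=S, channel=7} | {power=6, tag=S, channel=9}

No, Yes, Yes, Yes, Yes

Rule: power ≤ 7. This holds for each 'Yes' example and fails for each 'No' one.
No: {power=13, tag=P, channel=11}, since power = 13. Yes: {power=4, tag=R, channel=15}, since power = 4. Yes: {power=2, tag=Q, channel=11}, since power = 2. Yes: {power=3, tag=S, channel=7}, since power = 3. Yes: {power=6, tag=S, channel=9}, since power = 6.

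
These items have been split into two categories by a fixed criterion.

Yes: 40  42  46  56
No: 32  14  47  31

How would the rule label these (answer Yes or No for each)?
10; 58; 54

The distinguishing property — even AND at least 40 — holds for all the 'Yes' cases and none of the 'No' cases.
10: 10 is even, 10 < 40, fails the rule → No. 58: 58 is even, 58 ≥ 40, fits → Yes. 54: 54 is even, 54 ≥ 40, fits → Yes.

No, Yes, Yes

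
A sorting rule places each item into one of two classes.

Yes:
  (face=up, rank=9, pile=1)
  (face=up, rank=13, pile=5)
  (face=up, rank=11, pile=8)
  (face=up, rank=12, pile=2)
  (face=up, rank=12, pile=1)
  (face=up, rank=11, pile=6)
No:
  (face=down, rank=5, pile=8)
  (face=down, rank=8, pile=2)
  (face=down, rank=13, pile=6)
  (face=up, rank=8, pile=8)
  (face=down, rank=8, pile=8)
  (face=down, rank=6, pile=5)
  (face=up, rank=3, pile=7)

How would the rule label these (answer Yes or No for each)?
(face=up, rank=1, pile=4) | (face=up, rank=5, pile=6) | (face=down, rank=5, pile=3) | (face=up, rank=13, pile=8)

Rule: face is up AND rank ≥ 9. This holds for each 'Yes' example and fails for each 'No' one.
(face=up, rank=1, pile=4): face is up, rank = 1, doesn't qualify → No.
(face=up, rank=5, pile=6): face is up, rank = 5, doesn't qualify → No.
(face=down, rank=5, pile=3): face is down, rank = 5, doesn't qualify → No.
(face=up, rank=13, pile=8): face is up, rank = 13, passes → Yes.

No, No, No, Yes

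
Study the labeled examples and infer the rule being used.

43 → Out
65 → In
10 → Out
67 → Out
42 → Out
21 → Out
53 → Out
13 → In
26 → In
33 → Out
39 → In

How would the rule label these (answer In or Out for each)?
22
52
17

Out, In, Out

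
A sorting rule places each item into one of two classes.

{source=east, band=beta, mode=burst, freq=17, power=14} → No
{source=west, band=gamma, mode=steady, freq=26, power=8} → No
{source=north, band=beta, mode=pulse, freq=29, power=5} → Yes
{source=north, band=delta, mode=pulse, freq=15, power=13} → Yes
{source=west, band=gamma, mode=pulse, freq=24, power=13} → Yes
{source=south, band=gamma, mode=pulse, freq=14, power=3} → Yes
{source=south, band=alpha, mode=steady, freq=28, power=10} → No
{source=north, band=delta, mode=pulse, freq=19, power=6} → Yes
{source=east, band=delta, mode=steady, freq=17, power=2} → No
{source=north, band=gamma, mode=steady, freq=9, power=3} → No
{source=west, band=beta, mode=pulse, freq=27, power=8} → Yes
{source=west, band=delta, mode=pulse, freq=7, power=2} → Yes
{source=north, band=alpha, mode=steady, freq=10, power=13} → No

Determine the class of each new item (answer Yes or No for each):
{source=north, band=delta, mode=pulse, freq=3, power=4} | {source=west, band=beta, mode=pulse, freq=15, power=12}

Yes, Yes

The rule appears to be: mode is pulse.
{source=north, band=delta, mode=pulse, freq=3, power=4}: Yes (mode is pulse).
{source=west, band=beta, mode=pulse, freq=15, power=12}: Yes (mode is pulse).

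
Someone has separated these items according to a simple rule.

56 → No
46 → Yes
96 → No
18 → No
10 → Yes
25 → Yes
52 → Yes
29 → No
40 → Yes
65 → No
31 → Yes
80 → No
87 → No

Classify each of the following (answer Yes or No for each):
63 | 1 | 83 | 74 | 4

'Yes' ⟺ ≡ 1 (mod 3).
63 — 63 mod 3 = 0, hence No. 1 — 1 mod 3 = 1, hence Yes. 83 — 83 mod 3 = 2, hence No. 74 — 74 mod 3 = 2, hence No. 4 — 4 mod 3 = 1, hence Yes.

No, Yes, No, No, Yes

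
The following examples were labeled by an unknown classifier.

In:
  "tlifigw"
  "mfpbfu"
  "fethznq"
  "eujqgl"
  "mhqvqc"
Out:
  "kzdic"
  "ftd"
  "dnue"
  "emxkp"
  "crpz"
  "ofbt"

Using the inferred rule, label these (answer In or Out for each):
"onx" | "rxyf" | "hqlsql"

Out, Out, In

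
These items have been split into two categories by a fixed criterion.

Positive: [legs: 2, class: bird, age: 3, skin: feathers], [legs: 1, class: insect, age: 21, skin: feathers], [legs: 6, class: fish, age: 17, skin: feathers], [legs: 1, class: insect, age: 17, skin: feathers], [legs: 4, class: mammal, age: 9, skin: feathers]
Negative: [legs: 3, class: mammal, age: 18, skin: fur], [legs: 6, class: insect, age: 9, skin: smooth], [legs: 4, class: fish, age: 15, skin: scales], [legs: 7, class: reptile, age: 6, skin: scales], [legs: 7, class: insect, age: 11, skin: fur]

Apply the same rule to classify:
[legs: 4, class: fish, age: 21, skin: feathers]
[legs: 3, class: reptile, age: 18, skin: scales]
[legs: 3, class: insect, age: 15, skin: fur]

The rule appears to be: skin is feathers.
[legs: 4, class: fish, age: 21, skin: feathers] → skin is feathers → Positive. [legs: 3, class: reptile, age: 18, skin: scales] → skin is scales → Negative. [legs: 3, class: insect, age: 15, skin: fur] → skin is fur → Negative.

Positive, Negative, Negative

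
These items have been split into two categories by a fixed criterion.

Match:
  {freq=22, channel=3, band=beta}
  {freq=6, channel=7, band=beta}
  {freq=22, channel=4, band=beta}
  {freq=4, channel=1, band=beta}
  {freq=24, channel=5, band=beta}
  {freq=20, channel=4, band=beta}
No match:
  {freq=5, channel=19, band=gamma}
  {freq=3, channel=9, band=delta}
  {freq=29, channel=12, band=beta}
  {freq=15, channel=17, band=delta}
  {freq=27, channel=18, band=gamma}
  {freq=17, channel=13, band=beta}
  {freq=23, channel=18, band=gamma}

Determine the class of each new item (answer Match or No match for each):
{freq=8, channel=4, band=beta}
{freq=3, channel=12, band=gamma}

Match, No match

The classifier is using: channel ≤ 7.
{freq=8, channel=4, band=beta}: channel = 4, passes → Match. {freq=3, channel=12, band=gamma}: channel = 12, doesn't qualify → No match.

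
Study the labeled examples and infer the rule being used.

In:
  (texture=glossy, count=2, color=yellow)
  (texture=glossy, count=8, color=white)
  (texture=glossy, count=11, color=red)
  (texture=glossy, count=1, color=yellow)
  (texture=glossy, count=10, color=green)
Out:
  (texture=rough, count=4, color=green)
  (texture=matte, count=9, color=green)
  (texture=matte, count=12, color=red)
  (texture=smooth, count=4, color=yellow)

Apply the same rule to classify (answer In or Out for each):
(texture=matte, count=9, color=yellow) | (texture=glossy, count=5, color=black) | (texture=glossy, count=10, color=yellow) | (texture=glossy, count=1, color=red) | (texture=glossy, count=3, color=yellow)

Out, In, In, In, In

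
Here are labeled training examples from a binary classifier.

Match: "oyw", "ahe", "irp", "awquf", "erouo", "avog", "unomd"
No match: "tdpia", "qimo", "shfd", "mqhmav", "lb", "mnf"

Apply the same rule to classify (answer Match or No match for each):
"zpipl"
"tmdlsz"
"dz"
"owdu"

No match, No match, No match, Match

All 'Match' examples share one property — starts with a vowel — and every 'No match' example lacks it.
"zpipl": starts with 'z', does not fit → No match. "tmdlsz": starts with 't', does not fit → No match. "dz": starts with 'd', does not fit → No match. "owdu": starts with 'o', passes → Match.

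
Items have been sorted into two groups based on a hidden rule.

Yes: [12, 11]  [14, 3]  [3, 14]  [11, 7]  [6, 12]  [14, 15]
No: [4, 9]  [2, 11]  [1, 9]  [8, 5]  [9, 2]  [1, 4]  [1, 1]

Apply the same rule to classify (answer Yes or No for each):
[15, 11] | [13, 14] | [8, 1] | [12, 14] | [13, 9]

Yes, Yes, No, Yes, Yes

The common property of the 'Yes' items is: sum ≥ 17. No 'No' item has it.
[15, 11]: 15+11 = 26 — has this property, so Yes.
[13, 14]: 13+14 = 27 — has this property, so Yes.
[8, 1]: 8+1 = 9 — lacks this property, so No.
[12, 14]: 12+14 = 26 — has this property, so Yes.
[13, 9]: 13+9 = 22 — has this property, so Yes.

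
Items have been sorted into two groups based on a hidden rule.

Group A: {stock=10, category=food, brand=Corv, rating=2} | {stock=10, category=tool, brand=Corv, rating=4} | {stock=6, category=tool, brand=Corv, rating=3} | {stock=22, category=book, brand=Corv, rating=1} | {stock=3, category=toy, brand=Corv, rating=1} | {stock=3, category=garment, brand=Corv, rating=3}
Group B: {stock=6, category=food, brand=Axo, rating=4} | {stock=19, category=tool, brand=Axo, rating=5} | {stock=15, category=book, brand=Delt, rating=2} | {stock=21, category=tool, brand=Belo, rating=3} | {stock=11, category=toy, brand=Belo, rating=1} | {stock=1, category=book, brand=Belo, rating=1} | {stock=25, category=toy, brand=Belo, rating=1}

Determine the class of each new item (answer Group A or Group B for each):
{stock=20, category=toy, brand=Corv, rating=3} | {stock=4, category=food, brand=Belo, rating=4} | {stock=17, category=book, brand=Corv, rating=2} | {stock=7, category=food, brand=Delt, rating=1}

Group A, Group B, Group A, Group B

Rule: brand is Corv. This holds for each 'Group A' example and fails for each 'Group B' one.
{stock=20, category=toy, brand=Corv, rating=3} — brand is Corv, hence Group A.
{stock=4, category=food, brand=Belo, rating=4} — brand is Belo, hence Group B.
{stock=17, category=book, brand=Corv, rating=2} — brand is Corv, hence Group A.
{stock=7, category=food, brand=Delt, rating=1} — brand is Delt, hence Group B.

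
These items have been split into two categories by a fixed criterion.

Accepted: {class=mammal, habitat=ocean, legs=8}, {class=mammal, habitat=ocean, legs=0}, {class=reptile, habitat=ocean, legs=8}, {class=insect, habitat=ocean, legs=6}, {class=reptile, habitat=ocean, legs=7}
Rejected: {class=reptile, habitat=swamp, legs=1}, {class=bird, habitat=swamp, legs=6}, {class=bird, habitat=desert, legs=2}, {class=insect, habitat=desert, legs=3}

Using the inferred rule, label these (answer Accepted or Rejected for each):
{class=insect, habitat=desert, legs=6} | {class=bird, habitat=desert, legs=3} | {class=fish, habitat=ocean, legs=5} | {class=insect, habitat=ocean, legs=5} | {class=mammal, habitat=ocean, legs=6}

Rejected, Rejected, Accepted, Accepted, Accepted

One predicate separates the groups cleanly: habitat is ocean.
{class=insect, habitat=desert, legs=6}: habitat is desert, fails the rule → Rejected.
{class=bird, habitat=desert, legs=3}: habitat is desert, fails the rule → Rejected.
{class=fish, habitat=ocean, legs=5}: habitat is ocean, satisfies this → Accepted.
{class=insect, habitat=ocean, legs=5}: habitat is ocean, satisfies this → Accepted.
{class=mammal, habitat=ocean, legs=6}: habitat is ocean, satisfies this → Accepted.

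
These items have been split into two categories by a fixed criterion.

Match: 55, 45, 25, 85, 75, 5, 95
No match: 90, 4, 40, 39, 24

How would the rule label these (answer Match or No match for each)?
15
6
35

Checking candidate rules against both groups, what survives is: ends in digit 5.
15: last digit 5 — qualifies, so Match.
6: last digit 6 — doesn't qualify, so No match.
35: last digit 5 — qualifies, so Match.

Match, No match, Match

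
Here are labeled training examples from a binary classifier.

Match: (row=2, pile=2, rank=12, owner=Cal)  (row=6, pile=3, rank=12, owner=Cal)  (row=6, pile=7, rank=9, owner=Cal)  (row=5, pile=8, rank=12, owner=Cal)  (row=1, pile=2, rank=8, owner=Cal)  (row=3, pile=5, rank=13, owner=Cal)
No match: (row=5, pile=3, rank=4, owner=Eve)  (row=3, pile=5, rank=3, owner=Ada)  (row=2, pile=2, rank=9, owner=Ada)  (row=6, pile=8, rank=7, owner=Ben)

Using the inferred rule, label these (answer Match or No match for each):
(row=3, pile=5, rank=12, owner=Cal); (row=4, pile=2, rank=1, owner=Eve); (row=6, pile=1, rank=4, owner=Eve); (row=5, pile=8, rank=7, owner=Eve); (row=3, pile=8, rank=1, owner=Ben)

Match, No match, No match, No match, No match

One predicate separates the groups cleanly: owner is Cal.
(row=3, pile=5, rank=12, owner=Cal): Match (owner is Cal).
(row=4, pile=2, rank=1, owner=Eve): No match (owner is Eve).
(row=6, pile=1, rank=4, owner=Eve): No match (owner is Eve).
(row=5, pile=8, rank=7, owner=Eve): No match (owner is Eve).
(row=3, pile=8, rank=1, owner=Ben): No match (owner is Ben).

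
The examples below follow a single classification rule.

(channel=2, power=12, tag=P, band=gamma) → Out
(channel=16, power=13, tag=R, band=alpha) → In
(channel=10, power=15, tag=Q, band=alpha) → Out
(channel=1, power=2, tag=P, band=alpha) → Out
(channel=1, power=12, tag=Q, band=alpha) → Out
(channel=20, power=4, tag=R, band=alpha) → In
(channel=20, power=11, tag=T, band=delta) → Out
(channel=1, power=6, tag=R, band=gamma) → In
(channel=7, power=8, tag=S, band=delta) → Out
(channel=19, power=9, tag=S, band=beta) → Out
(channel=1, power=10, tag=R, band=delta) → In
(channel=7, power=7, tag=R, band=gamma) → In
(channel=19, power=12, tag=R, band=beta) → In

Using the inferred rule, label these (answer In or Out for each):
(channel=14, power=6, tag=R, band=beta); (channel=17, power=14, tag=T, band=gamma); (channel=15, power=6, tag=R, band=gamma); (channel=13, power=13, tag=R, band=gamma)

'In' ⟺ tag is R.

In, Out, In, In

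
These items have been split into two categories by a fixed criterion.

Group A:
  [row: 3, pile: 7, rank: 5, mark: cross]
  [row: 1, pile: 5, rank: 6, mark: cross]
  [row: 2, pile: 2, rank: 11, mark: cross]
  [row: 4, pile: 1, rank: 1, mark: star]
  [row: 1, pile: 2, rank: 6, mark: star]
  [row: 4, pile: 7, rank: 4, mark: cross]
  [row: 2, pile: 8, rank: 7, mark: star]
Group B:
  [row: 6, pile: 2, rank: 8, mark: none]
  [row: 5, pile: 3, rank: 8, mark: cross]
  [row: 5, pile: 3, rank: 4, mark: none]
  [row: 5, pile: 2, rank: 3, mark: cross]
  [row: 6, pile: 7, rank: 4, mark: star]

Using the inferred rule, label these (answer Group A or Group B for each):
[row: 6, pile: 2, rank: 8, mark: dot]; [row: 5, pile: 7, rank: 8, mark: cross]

Group B, Group B

The common property of the 'Group A' items is: row ≤ 4. No 'Group B' item has it.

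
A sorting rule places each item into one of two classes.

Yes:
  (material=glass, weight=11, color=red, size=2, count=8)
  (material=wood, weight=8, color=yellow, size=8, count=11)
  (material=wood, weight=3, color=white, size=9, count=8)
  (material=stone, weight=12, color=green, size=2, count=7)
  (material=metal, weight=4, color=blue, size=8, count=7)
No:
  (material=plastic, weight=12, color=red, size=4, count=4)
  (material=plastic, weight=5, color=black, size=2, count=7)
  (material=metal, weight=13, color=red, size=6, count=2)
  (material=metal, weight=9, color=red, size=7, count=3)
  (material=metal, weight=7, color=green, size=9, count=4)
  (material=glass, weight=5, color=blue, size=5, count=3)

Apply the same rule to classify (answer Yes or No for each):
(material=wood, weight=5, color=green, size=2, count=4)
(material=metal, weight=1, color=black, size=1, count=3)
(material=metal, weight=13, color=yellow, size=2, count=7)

'Yes' ⟺ weight ≠ 5 AND count ≥ 7.
(material=wood, weight=5, color=green, size=2, count=4): No (weight = 5, count = 4). (material=metal, weight=1, color=black, size=1, count=3): No (weight = 1, count = 3). (material=metal, weight=13, color=yellow, size=2, count=7): Yes (weight = 13, count = 7).

No, No, Yes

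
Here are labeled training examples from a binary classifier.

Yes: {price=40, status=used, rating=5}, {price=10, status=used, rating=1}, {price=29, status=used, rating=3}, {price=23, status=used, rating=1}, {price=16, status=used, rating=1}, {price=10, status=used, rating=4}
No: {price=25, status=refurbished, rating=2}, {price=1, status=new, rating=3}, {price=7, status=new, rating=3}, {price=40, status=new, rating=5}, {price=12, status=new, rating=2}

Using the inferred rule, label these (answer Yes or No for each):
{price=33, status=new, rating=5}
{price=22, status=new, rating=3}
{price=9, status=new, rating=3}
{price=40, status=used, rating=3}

No, No, No, Yes

Checking candidate rules against both groups, what survives is: status is used.
{price=33, status=new, rating=5} — status is new, hence No. {price=22, status=new, rating=3} — status is new, hence No. {price=9, status=new, rating=3} — status is new, hence No. {price=40, status=used, rating=3} — status is used, hence Yes.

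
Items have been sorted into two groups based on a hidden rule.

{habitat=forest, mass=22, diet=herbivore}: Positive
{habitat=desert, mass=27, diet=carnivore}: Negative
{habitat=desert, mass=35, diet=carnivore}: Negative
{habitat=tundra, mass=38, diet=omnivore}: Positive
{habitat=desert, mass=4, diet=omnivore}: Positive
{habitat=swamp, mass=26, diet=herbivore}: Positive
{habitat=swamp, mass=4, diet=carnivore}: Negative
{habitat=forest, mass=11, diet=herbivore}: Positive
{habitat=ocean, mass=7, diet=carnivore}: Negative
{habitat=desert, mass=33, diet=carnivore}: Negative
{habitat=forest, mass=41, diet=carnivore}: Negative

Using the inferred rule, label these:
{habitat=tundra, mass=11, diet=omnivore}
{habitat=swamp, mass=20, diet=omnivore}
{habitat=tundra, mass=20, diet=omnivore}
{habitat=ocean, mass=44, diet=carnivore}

Positive, Positive, Positive, Negative

A rule that fits every label: diet is not carnivore — true of each 'Positive' example, false of each 'Negative' one.
{habitat=tundra, mass=11, diet=omnivore}: diet is omnivore — checks out, so Positive.
{habitat=swamp, mass=20, diet=omnivore}: diet is omnivore — checks out, so Positive.
{habitat=tundra, mass=20, diet=omnivore}: diet is omnivore — checks out, so Positive.
{habitat=ocean, mass=44, diet=carnivore}: diet is carnivore — doesn't match, so Negative.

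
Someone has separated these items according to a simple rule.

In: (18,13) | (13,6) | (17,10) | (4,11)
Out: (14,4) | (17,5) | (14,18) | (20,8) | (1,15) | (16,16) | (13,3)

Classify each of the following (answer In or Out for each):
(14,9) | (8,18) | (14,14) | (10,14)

In, Out, Out, Out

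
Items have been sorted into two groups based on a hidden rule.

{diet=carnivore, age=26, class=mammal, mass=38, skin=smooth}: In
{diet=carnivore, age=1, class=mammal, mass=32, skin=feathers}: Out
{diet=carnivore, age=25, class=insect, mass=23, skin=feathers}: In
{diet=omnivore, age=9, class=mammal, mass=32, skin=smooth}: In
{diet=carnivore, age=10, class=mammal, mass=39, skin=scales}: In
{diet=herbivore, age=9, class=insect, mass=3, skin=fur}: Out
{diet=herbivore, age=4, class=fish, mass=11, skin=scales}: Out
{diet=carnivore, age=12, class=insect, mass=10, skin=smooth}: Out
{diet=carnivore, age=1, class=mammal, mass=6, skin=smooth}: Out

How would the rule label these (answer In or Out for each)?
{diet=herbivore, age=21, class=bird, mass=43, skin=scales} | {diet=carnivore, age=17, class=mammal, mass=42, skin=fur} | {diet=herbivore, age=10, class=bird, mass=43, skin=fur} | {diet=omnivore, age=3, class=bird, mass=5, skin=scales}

In, In, In, Out

The classifier is using: age ≥ 4 AND mass ≥ 23.
{diet=herbivore, age=21, class=bird, mass=43, skin=scales}: age = 21, mass = 43, meets the rule → In.
{diet=carnivore, age=17, class=mammal, mass=42, skin=fur}: age = 17, mass = 42, meets the rule → In.
{diet=herbivore, age=10, class=bird, mass=43, skin=fur}: age = 10, mass = 43, meets the rule → In.
{diet=omnivore, age=3, class=bird, mass=5, skin=scales}: age = 3, mass = 5, does not fit → Out.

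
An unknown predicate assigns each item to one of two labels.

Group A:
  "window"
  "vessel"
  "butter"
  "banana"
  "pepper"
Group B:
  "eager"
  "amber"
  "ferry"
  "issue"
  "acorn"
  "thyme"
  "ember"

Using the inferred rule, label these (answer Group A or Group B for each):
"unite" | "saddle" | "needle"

Group B, Group A, Group A

The rule appears to be: even length.
"unite" — length 5, hence Group B. "saddle" — length 6, hence Group A. "needle" — length 6, hence Group A.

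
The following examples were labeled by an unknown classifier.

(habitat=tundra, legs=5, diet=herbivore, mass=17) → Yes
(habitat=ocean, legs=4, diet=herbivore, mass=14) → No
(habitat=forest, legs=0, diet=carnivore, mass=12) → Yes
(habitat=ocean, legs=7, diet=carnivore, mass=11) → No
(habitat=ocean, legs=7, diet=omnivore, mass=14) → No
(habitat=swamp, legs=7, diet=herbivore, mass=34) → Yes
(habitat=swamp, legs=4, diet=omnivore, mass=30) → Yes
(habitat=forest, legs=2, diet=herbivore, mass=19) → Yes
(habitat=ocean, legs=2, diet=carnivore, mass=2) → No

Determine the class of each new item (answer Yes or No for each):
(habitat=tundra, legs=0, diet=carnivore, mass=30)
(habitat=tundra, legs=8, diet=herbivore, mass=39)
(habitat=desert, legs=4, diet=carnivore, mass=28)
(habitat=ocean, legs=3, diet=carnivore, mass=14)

Yes, Yes, Yes, No

Rule: habitat is not ocean. This holds for each 'Yes' example and fails for each 'No' one.
(habitat=tundra, legs=0, diet=carnivore, mass=30): habitat is tundra — checks out, so Yes.
(habitat=tundra, legs=8, diet=herbivore, mass=39): habitat is tundra — checks out, so Yes.
(habitat=desert, legs=4, diet=carnivore, mass=28): habitat is desert — checks out, so Yes.
(habitat=ocean, legs=3, diet=carnivore, mass=14): habitat is ocean — doesn't qualify, so No.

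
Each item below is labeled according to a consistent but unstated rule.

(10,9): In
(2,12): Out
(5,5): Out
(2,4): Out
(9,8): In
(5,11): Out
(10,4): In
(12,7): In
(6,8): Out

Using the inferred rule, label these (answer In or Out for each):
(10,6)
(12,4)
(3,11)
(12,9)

Rule: first > second. This holds for each 'In' example and fails for each 'Out' one.
(10,6): 10 > 6 — qualifies, so In.
(12,4): 12 > 4 — qualifies, so In.
(3,11): 3 < 11 — doesn't match, so Out.
(12,9): 12 > 9 — qualifies, so In.

In, In, Out, In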